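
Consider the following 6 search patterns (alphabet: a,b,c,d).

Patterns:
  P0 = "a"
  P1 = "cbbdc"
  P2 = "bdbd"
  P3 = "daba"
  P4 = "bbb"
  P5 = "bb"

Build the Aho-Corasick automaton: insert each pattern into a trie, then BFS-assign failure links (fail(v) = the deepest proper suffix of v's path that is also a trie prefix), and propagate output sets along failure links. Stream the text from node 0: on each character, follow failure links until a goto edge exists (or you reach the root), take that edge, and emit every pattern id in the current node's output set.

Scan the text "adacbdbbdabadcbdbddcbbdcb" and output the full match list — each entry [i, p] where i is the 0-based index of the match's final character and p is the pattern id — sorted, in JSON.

Build automaton:
Trie (insert patterns):
  n0 'ε': a→1 b→7 c→2 d→11
  n1 'a': ·  [P0 ends]
  n2 'c': b→3
  n3 'cb': b→4
  n4 'cbb': d→5
  n5 'cbbd': c→6
  n6 'cbbdc': ·  [P1 ends]
  n7 'b': b→15 d→8
  n8 'bd': b→9
  n9 'bdb': d→10
  n10 'bdbd': ·  [P2 ends]
  n11 'd': a→12
  n12 'da': b→13
  n13 'dab': a→14
  n14 'daba': ·  [P3 ends]
  n15 'bb': b→16  [P5 ends]
  n16 'bbb': ·  [P4 ends]

BFS fail/out derivation:
  fail(1) 'a': from fail(0)=0 chase 'a': 0 ⇒ 0;  out={0}∪out(0)={0}
  fail(2) 'c': from fail(0)=0 chase 'c': 0 ⇒ 0;  out=∅∪out(0)=∅
  fail(7) 'b': from fail(0)=0 chase 'b': 0 ⇒ 0;  out=∅∪out(0)=∅
  fail(11) 'd': from fail(0)=0 chase 'd': 0 ⇒ 0;  out=∅∪out(0)=∅
  fail(3) 'cb': from fail(2)=0 chase 'b': 0 ⇒ 7;  out=∅∪out(7)=∅
  fail(8) 'bd': from fail(7)=0 chase 'd': 0 ⇒ 11;  out=∅∪out(11)=∅
  fail(12) 'da': from fail(11)=0 chase 'a': 0 ⇒ 1;  out=∅∪out(1)={0}
  fail(15) 'bb': from fail(7)=0 chase 'b': 0 ⇒ 7;  out={5}∪out(7)={5}
  fail(4) 'cbb': from fail(3)=7 chase 'b': 7 ⇒ 15;  out=∅∪out(15)={5}
  fail(9) 'bdb': from fail(8)=11 chase 'b': 11→0 ⇒ 7;  out=∅∪out(7)=∅
  fail(13) 'dab': from fail(12)=1 chase 'b': 1→0 ⇒ 7;  out=∅∪out(7)=∅
  fail(16) 'bbb': from fail(15)=7 chase 'b': 7 ⇒ 15;  out={4}∪out(15)={4,5}
  fail(5) 'cbbd': from fail(4)=15 chase 'd': 15→7 ⇒ 8;  out=∅∪out(8)=∅
  fail(10) 'bdbd': from fail(9)=7 chase 'd': 7 ⇒ 8;  out={2}∪out(8)={2}
  fail(14) 'daba': from fail(13)=7 chase 'a': 7→0 ⇒ 1;  out={3}∪out(1)={0,3}
  fail(6) 'cbbdc': from fail(5)=8 chase 'c': 8→11→0 ⇒ 2;  out={1}∪out(2)={1}

Text stream:
[0] read 'a'  n0⇒n1  → match P0@[0:0]
[1] read 'd'  n1⇒n11 ·f
[2] read 'a'  n11⇒n12  → match P0@[2:2]
[3] read 'c'  n12⇒n2 ·f
[4] read 'b'  n2⇒n3
[5] read 'd'  n3⇒n8 ·f
[6] read 'b'  n8⇒n9
[7] read 'b'  n9⇒n15 ·f  → match P5@[6:7]
[8] read 'd'  n15⇒n8 ·f
[9] read 'a'  n8⇒n12 ·f  → match P0@[9:9]
[10] read 'b'  n12⇒n13
[11] read 'a'  n13⇒n14  → match P0@[11:11],P3@[8:11]
[12] read 'd'  n14⇒n11 ·f
[13] read 'c'  n11⇒n2 ·f
[14] read 'b'  n2⇒n3
[15] read 'd'  n3⇒n8 ·f
[16] read 'b'  n8⇒n9
[17] read 'd'  n9⇒n10  → match P2@[14:17]
[18] read 'd'  n10⇒n11 ·f
[19] read 'c'  n11⇒n2 ·f
[20] read 'b'  n2⇒n3
[21] read 'b'  n3⇒n4  → match P5@[20:21]
[22] read 'd'  n4⇒n5
[23] read 'c'  n5⇒n6  → match P1@[19:23]
[24] read 'b'  n6⇒n3 ·f

Result: [[0,0],[2,0],[7,5],[9,0],[11,0],[11,3],[17,2],[21,5],[23,1]]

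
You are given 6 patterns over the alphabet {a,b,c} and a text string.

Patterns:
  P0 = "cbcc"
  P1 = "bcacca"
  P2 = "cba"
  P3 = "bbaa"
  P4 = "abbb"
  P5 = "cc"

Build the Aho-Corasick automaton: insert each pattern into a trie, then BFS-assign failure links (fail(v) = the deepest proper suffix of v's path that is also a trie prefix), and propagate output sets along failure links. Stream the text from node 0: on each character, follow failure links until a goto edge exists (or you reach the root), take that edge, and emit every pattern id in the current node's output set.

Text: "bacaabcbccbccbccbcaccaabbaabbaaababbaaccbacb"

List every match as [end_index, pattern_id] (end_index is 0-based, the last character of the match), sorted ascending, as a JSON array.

Build:
Trie nodes:
  n0 'ε': a→15 b→5 c→1
  n1 'c': b→2 c→19
  n2 'cb': a→11 c→3
  n3 'cbc': c→4
  n4 'cbcc': ·  [P0 ends]
  n5 'b': b→12 c→6
  n6 'bc': a→7
  n7 'bca': c→8
  n8 'bcac': c→9
  n9 'bcacc': a→10
  n10 'bcacca': ·  [P1 ends]
  n11 'cba': ·  [P2 ends]
  n12 'bb': a→13
  n13 'bba': a→14
  n14 'bbaa': ·  [P3 ends]
  n15 'a': b→16
  n16 'ab': b→17
  n17 'abb': b→18
  n18 'abbb': ·  [P4 ends]
  n19 'cc': ·  [P5 ends]

BFS fail/out derivation:
  fail(1) 'c': from fail(0)=0 chase 'c': 0 ⇒ 0;  out=∅∪out(0)=∅
  fail(5) 'b': from fail(0)=0 chase 'b': 0 ⇒ 0;  out=∅∪out(0)=∅
  fail(15) 'a': from fail(0)=0 chase 'a': 0 ⇒ 0;  out=∅∪out(0)=∅
  fail(2) 'cb': from fail(1)=0 chase 'b': 0 ⇒ 5;  out=∅∪out(5)=∅
  fail(6) 'bc': from fail(5)=0 chase 'c': 0 ⇒ 1;  out=∅∪out(1)=∅
  fail(12) 'bb': from fail(5)=0 chase 'b': 0 ⇒ 5;  out=∅∪out(5)=∅
  fail(16) 'ab': from fail(15)=0 chase 'b': 0 ⇒ 5;  out=∅∪out(5)=∅
  fail(19) 'cc': from fail(1)=0 chase 'c': 0 ⇒ 1;  out={5}∪out(1)={5}
  fail(3) 'cbc': from fail(2)=5 chase 'c': 5 ⇒ 6;  out=∅∪out(6)=∅
  fail(7) 'bca': from fail(6)=1 chase 'a': 1→0 ⇒ 15;  out=∅∪out(15)=∅
  fail(11) 'cba': from fail(2)=5 chase 'a': 5→0 ⇒ 15;  out={2}∪out(15)={2}
  fail(13) 'bba': from fail(12)=5 chase 'a': 5→0 ⇒ 15;  out=∅∪out(15)=∅
  fail(17) 'abb': from fail(16)=5 chase 'b': 5 ⇒ 12;  out=∅∪out(12)=∅
  fail(4) 'cbcc': from fail(3)=6 chase 'c': 6→1 ⇒ 19;  out={0}∪out(19)={0,5}
  fail(8) 'bcac': from fail(7)=15 chase 'c': 15→0 ⇒ 1;  out=∅∪out(1)=∅
  fail(14) 'bbaa': from fail(13)=15 chase 'a': 15→0 ⇒ 15;  out={3}∪out(15)={3}
  fail(18) 'abbb': from fail(17)=12 chase 'b': 12→5 ⇒ 12;  out={4}∪out(12)={4}
  fail(9) 'bcacc': from fail(8)=1 chase 'c': 1 ⇒ 19;  out=∅∪out(19)={5}
  fail(10) 'bcacca': from fail(9)=19 chase 'a': 19→1→0 ⇒ 15;  out={1}∪out(15)={1}

Text stream:
i=0 'b': node 0→5
i=1 'a': node 5→15 (fail-walked)
i=2 'c': node 15→1 (fail-walked)
i=3 'a': node 1→15 (fail-walked)
i=4 'a': node 15→15 (fail-walked)
i=5 'b': node 15→16
i=6 'c': node 16→6 (fail-walked)
i=7 'b': node 6→2 (fail-walked)
i=8 'c': node 2→3
i=9 'c': node 3→4  ** P0@[6:9],P5@[8:9]
i=10 'b': node 4→2 (fail-walked)
i=11 'c': node 2→3
i=12 'c': node 3→4  ** P0@[9:12],P5@[11:12]
i=13 'b': node 4→2 (fail-walked)
i=14 'c': node 2→3
i=15 'c': node 3→4  ** P0@[12:15],P5@[14:15]
i=16 'b': node 4→2 (fail-walked)
i=17 'c': node 2→3
i=18 'a': node 3→7 (fail-walked)
i=19 'c': node 7→8
i=20 'c': node 8→9  ** P5@[19:20]
i=21 'a': node 9→10  ** P1@[16:21]
i=22 'a': node 10→15 (fail-walked)
i=23 'b': node 15→16
i=24 'b': node 16→17
i=25 'a': node 17→13 (fail-walked)
i=26 'a': node 13→14  ** P3@[23:26]
i=27 'b': node 14→16 (fail-walked)
i=28 'b': node 16→17
i=29 'a': node 17→13 (fail-walked)
i=30 'a': node 13→14  ** P3@[27:30]
i=31 'a': node 14→15 (fail-walked)
i=32 'b': node 15→16
i=33 'a': node 16→15 (fail-walked)
i=34 'b': node 15→16
i=35 'b': node 16→17
i=36 'a': node 17→13 (fail-walked)
i=37 'a': node 13→14  ** P3@[34:37]
i=38 'c': node 14→1 (fail-walked)
i=39 'c': node 1→19  ** P5@[38:39]
i=40 'b': node 19→2 (fail-walked)
i=41 'a': node 2→11  ** P2@[39:41]
i=42 'c': node 11→1 (fail-walked)
i=43 'b': node 1→2

All matches (sorted): [[9,0],[9,5],[12,0],[12,5],[15,0],[15,5],[20,5],[21,1],[26,3],[30,3],[37,3],[39,5],[41,2]]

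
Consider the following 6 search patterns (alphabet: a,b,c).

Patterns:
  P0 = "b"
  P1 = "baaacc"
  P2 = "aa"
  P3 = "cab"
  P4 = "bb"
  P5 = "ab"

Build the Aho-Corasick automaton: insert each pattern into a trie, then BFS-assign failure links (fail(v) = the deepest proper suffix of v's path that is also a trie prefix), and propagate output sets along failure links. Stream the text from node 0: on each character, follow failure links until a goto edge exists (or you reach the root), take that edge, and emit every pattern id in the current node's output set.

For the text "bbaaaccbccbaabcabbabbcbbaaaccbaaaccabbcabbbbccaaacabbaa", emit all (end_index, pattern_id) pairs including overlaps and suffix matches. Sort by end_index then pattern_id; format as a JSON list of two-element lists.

Build:
Trie nodes:
  n0 'ε': a→7 b→1 c→9
  n1 'b': a→2 b→12  [P0 ends]
  n2 'ba': a→3
  n3 'baa': a→4
  n4 'baaa': c→5
  n5 'baaac': c→6
  n6 'baaacc': ·  [P1 ends]
  n7 'a': a→8 b→13
  n8 'aa': ·  [P2 ends]
  n9 'c': a→10
  n10 'ca': b→11
  n11 'cab': ·  [P3 ends]
  n12 'bb': ·  [P4 ends]
  n13 'ab': ·  [P5 ends]

BFS fail/out derivation:
  fail(1) 'b': from fail(0)=0 chase 'b': 0 ⇒ 0;  out={0}∪out(0)={0}
  fail(7) 'a': from fail(0)=0 chase 'a': 0 ⇒ 0;  out=∅∪out(0)=∅
  fail(9) 'c': from fail(0)=0 chase 'c': 0 ⇒ 0;  out=∅∪out(0)=∅
  fail(2) 'ba': from fail(1)=0 chase 'a': 0 ⇒ 7;  out=∅∪out(7)=∅
  fail(8) 'aa': from fail(7)=0 chase 'a': 0 ⇒ 7;  out={2}∪out(7)={2}
  fail(10) 'ca': from fail(9)=0 chase 'a': 0 ⇒ 7;  out=∅∪out(7)=∅
  fail(12) 'bb': from fail(1)=0 chase 'b': 0 ⇒ 1;  out={4}∪out(1)={0,4}
  fail(13) 'ab': from fail(7)=0 chase 'b': 0 ⇒ 1;  out={5}∪out(1)={0,5}
  fail(3) 'baa': from fail(2)=7 chase 'a': 7 ⇒ 8;  out=∅∪out(8)={2}
  fail(11) 'cab': from fail(10)=7 chase 'b': 7 ⇒ 13;  out={3}∪out(13)={0,3,5}
  fail(4) 'baaa': from fail(3)=8 chase 'a': 8→7 ⇒ 8;  out=∅∪out(8)={2}
  fail(5) 'baaac': from fail(4)=8 chase 'c': 8→7→0 ⇒ 9;  out=∅∪out(9)=∅
  fail(6) 'baaacc': from fail(5)=9 chase 'c': 9→0 ⇒ 9;  out={1}∪out(9)={1}

Run:
pos 0 'b': at 1  emit P0@[0:0]
pos 1 'b': at 12  emit P0@[1:1],P4@[0:1]
pos 2 'a': at 2 ·f
pos 3 'a': at 3  emit P2@[2:3]
pos 4 'a': at 4  emit P2@[3:4]
pos 5 'c': at 5
pos 6 'c': at 6  emit P1@[1:6]
pos 7 'b': at 1 ·f  emit P0@[7:7]
pos 8 'c': at 9 ·f
pos 9 'c': at 9 ·f
pos 10 'b': at 1 ·f  emit P0@[10:10]
pos 11 'a': at 2
pos 12 'a': at 3  emit P2@[11:12]
pos 13 'b': at 13 ·f  emit P0@[13:13],P5@[12:13]
pos 14 'c': at 9 ·f
pos 15 'a': at 10
pos 16 'b': at 11  emit P0@[16:16],P3@[14:16],P5@[15:16]
pos 17 'b': at 12 ·f  emit P0@[17:17],P4@[16:17]
pos 18 'a': at 2 ·f
pos 19 'b': at 13 ·f  emit P0@[19:19],P5@[18:19]
pos 20 'b': at 12 ·f  emit P0@[20:20],P4@[19:20]
pos 21 'c': at 9 ·f
pos 22 'b': at 1 ·f  emit P0@[22:22]
pos 23 'b': at 12  emit P0@[23:23],P4@[22:23]
pos 24 'a': at 2 ·f
pos 25 'a': at 3  emit P2@[24:25]
pos 26 'a': at 4  emit P2@[25:26]
pos 27 'c': at 5
pos 28 'c': at 6  emit P1@[23:28]
pos 29 'b': at 1 ·f  emit P0@[29:29]
pos 30 'a': at 2
pos 31 'a': at 3  emit P2@[30:31]
pos 32 'a': at 4  emit P2@[31:32]
pos 33 'c': at 5
pos 34 'c': at 6  emit P1@[29:34]
pos 35 'a': at 10 ·f
pos 36 'b': at 11  emit P0@[36:36],P3@[34:36],P5@[35:36]
pos 37 'b': at 12 ·f  emit P0@[37:37],P4@[36:37]
pos 38 'c': at 9 ·f
pos 39 'a': at 10
pos 40 'b': at 11  emit P0@[40:40],P3@[38:40],P5@[39:40]
pos 41 'b': at 12 ·f  emit P0@[41:41],P4@[40:41]
pos 42 'b': at 12 ·f  emit P0@[42:42],P4@[41:42]
pos 43 'b': at 12 ·f  emit P0@[43:43],P4@[42:43]
pos 44 'c': at 9 ·f
pos 45 'c': at 9 ·f
pos 46 'a': at 10
pos 47 'a': at 8 ·f  emit P2@[46:47]
pos 48 'a': at 8 ·f  emit P2@[47:48]
pos 49 'c': at 9 ·f
pos 50 'a': at 10
pos 51 'b': at 11  emit P0@[51:51],P3@[49:51],P5@[50:51]
pos 52 'b': at 12 ·f  emit P0@[52:52],P4@[51:52]
pos 53 'a': at 2 ·f
pos 54 'a': at 3  emit P2@[53:54]

Matches: [[0,0],[1,0],[1,4],[3,2],[4,2],[6,1],[7,0],[10,0],[12,2],[13,0],[13,5],[16,0],[16,3],[16,5],[17,0],[17,4],[19,0],[19,5],[20,0],[20,4],[22,0],[23,0],[23,4],[25,2],[26,2],[28,1],[29,0],[31,2],[32,2],[34,1],[36,0],[36,3],[36,5],[37,0],[37,4],[40,0],[40,3],[40,5],[41,0],[41,4],[42,0],[42,4],[43,0],[43,4],[47,2],[48,2],[51,0],[51,3],[51,5],[52,0],[52,4],[54,2]]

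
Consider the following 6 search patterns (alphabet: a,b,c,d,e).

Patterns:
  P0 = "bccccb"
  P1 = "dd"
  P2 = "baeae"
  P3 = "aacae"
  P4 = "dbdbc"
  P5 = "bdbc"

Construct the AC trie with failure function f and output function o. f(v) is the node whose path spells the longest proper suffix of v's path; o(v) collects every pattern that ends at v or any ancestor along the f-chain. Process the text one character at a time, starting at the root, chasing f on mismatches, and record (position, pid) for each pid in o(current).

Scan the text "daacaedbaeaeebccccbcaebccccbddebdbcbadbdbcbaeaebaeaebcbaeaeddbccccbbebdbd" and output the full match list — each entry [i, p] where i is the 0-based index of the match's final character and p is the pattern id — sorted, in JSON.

Build automaton:
Trie (insert patterns):
  0='ε' goto a→13 b→1 d→7
  1='b' goto a→9 c→2 d→22
  2='bc' goto c→3
  3='bcc' goto c→4
  4='bccc' goto c→5
  5='bcccc' goto b→6
  6='bccccb' goto ·  [P0 ends]
  7='d' goto b→18 d→8
  8='dd' goto ·  [P1 ends]
  9='ba' goto e→10
  10='bae' goto a→11
  11='baea' goto e→12
  12='baeae' goto ·  [P2 ends]
  13='a' goto a→14
  14='aa' goto c→15
  15='aac' goto a→16
  16='aaca' goto e→17
  17='aacae' goto ·  [P3 ends]
  18='db' goto d→19
  19='dbd' goto b→20
  20='dbdb' goto c→21
  21='dbdbc' goto ·  [P4 ends]
  22='bd' goto b→23
  23='bdb' goto c→24
  24='bdbc' goto ·  [P5 ends]

BFS fail/out derivation:
  fail(1) 'b': from fail(0)=0 chase 'b': 0 ⇒ 0;  out=∅∪out(0)=∅
  fail(7) 'd': from fail(0)=0 chase 'd': 0 ⇒ 0;  out=∅∪out(0)=∅
  fail(13) 'a': from fail(0)=0 chase 'a': 0 ⇒ 0;  out=∅∪out(0)=∅
  fail(2) 'bc': from fail(1)=0 chase 'c': 0 ⇒ 0;  out=∅∪out(0)=∅
  fail(8) 'dd': from fail(7)=0 chase 'd': 0 ⇒ 7;  out={1}∪out(7)={1}
  fail(9) 'ba': from fail(1)=0 chase 'a': 0 ⇒ 13;  out=∅∪out(13)=∅
  fail(14) 'aa': from fail(13)=0 chase 'a': 0 ⇒ 13;  out=∅∪out(13)=∅
  fail(18) 'db': from fail(7)=0 chase 'b': 0 ⇒ 1;  out=∅∪out(1)=∅
  fail(22) 'bd': from fail(1)=0 chase 'd': 0 ⇒ 7;  out=∅∪out(7)=∅
  fail(3) 'bcc': from fail(2)=0 chase 'c': 0 ⇒ 0;  out=∅∪out(0)=∅
  fail(10) 'bae': from fail(9)=13 chase 'e': 13→0 ⇒ 0;  out=∅∪out(0)=∅
  fail(15) 'aac': from fail(14)=13 chase 'c': 13→0 ⇒ 0;  out=∅∪out(0)=∅
  fail(19) 'dbd': from fail(18)=1 chase 'd': 1 ⇒ 22;  out=∅∪out(22)=∅
  fail(23) 'bdb': from fail(22)=7 chase 'b': 7 ⇒ 18;  out=∅∪out(18)=∅
  fail(4) 'bccc': from fail(3)=0 chase 'c': 0 ⇒ 0;  out=∅∪out(0)=∅
  fail(11) 'baea': from fail(10)=0 chase 'a': 0 ⇒ 13;  out=∅∪out(13)=∅
  fail(16) 'aaca': from fail(15)=0 chase 'a': 0 ⇒ 13;  out=∅∪out(13)=∅
  fail(20) 'dbdb': from fail(19)=22 chase 'b': 22 ⇒ 23;  out=∅∪out(23)=∅
  fail(24) 'bdbc': from fail(23)=18 chase 'c': 18→1 ⇒ 2;  out={5}∪out(2)={5}
  fail(5) 'bcccc': from fail(4)=0 chase 'c': 0 ⇒ 0;  out=∅∪out(0)=∅
  fail(12) 'baeae': from fail(11)=13 chase 'e': 13→0 ⇒ 0;  out={2}∪out(0)={2}
  fail(17) 'aacae': from fail(16)=13 chase 'e': 13→0 ⇒ 0;  out={3}∪out(0)={3}
  fail(21) 'dbdbc': from fail(20)=23 chase 'c': 23 ⇒ 24;  out={4}∪out(24)={4,5}
  fail(6) 'bccccb': from fail(5)=0 chase 'b': 0 ⇒ 1;  out={0}∪out(1)={0}

Scan:
[0] read 'd'  n0⇒n7
[1] read 'a'  n7⇒n13 (fail-walked)
[2] read 'a'  n13⇒n14
[3] read 'c'  n14⇒n15
[4] read 'a'  n15⇒n16
[5] read 'e'  n16⇒n17  ** P3@[1:5]
[6] read 'd'  n17⇒n7 (fail-walked)
[7] read 'b'  n7⇒n18
[8] read 'a'  n18⇒n9 (fail-walked)
[9] read 'e'  n9⇒n10
[10] read 'a'  n10⇒n11
[11] read 'e'  n11⇒n12  ** P2@[7:11]
[12] read 'e'  n12⇒n0 (fail-walked)
[13] read 'b'  n0⇒n1
[14] read 'c'  n1⇒n2
[15] read 'c'  n2⇒n3
[16] read 'c'  n3⇒n4
[17] read 'c'  n4⇒n5
[18] read 'b'  n5⇒n6  ** P0@[13:18]
[19] read 'c'  n6⇒n2 (fail-walked)
[20] read 'a'  n2⇒n13 (fail-walked)
[21] read 'e'  n13⇒n0 (fail-walked)
[22] read 'b'  n0⇒n1
[23] read 'c'  n1⇒n2
[24] read 'c'  n2⇒n3
[25] read 'c'  n3⇒n4
[26] read 'c'  n4⇒n5
[27] read 'b'  n5⇒n6  ** P0@[22:27]
[28] read 'd'  n6⇒n22 (fail-walked)
[29] read 'd'  n22⇒n8 (fail-walked)  ** P1@[28:29]
[30] read 'e'  n8⇒n0 (fail-walked)
[31] read 'b'  n0⇒n1
[32] read 'd'  n1⇒n22
[33] read 'b'  n22⇒n23
[34] read 'c'  n23⇒n24  ** P5@[31:34]
[35] read 'b'  n24⇒n1 (fail-walked)
[36] read 'a'  n1⇒n9
[37] read 'd'  n9⇒n7 (fail-walked)
[38] read 'b'  n7⇒n18
[39] read 'd'  n18⇒n19
[40] read 'b'  n19⇒n20
[41] read 'c'  n20⇒n21  ** P4@[37:41],P5@[38:41]
[42] read 'b'  n21⇒n1 (fail-walked)
[43] read 'a'  n1⇒n9
[44] read 'e'  n9⇒n10
[45] read 'a'  n10⇒n11
[46] read 'e'  n11⇒n12  ** P2@[42:46]
[47] read 'b'  n12⇒n1 (fail-walked)
[48] read 'a'  n1⇒n9
[49] read 'e'  n9⇒n10
[50] read 'a'  n10⇒n11
[51] read 'e'  n11⇒n12  ** P2@[47:51]
[52] read 'b'  n12⇒n1 (fail-walked)
[53] read 'c'  n1⇒n2
[54] read 'b'  n2⇒n1 (fail-walked)
[55] read 'a'  n1⇒n9
[56] read 'e'  n9⇒n10
[57] read 'a'  n10⇒n11
[58] read 'e'  n11⇒n12  ** P2@[54:58]
[59] read 'd'  n12⇒n7 (fail-walked)
[60] read 'd'  n7⇒n8  ** P1@[59:60]
[61] read 'b'  n8⇒n18 (fail-walked)
[62] read 'c'  n18⇒n2 (fail-walked)
[63] read 'c'  n2⇒n3
[64] read 'c'  n3⇒n4
[65] read 'c'  n4⇒n5
[66] read 'b'  n5⇒n6  ** P0@[61:66]
[67] read 'b'  n6⇒n1 (fail-walked)
[68] read 'e'  n1⇒n0 (fail-walked)
[69] read 'b'  n0⇒n1
[70] read 'd'  n1⇒n22
[71] read 'b'  n22⇒n23
[72] read 'd'  n23⇒n19 (fail-walked)

All matches (sorted): [[5,3],[11,2],[18,0],[27,0],[29,1],[34,5],[41,4],[41,5],[46,2],[51,2],[58,2],[60,1],[66,0]]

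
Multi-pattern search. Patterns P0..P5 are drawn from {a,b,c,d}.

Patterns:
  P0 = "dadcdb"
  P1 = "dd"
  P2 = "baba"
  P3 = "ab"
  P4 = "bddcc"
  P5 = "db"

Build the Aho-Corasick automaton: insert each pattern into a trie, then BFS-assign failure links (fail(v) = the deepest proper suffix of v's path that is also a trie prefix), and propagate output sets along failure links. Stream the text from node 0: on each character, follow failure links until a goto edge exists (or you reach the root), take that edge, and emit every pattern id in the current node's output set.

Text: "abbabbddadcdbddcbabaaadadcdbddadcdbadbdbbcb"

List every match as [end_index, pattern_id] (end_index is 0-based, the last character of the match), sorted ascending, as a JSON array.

Construct AC machine:
Trie (insert patterns):
  0='ε' goto a→12 b→8 d→1
  1='d' goto a→2 b→18 d→7
  2='da' goto d→3
  3='dad' goto c→4
  4='dadc' goto d→5
  5='dadcd' goto b→6
  6='dadcdb' goto ·  [P0 ends]
  7='dd' goto ·  [P1 ends]
  8='b' goto a→9 d→14
  9='ba' goto b→10
  10='bab' goto a→11
  11='baba' goto ·  [P2 ends]
  12='a' goto b→13
  13='ab' goto ·  [P3 ends]
  14='bd' goto d→15
  15='bdd' goto c→16
  16='bddc' goto c→17
  17='bddcc' goto ·  [P4 ends]
  18='db' goto ·  [P5 ends]

Failure links (BFS by depth):
  fail(1) 'd': from fail(0)=0 chase 'd': 0 ⇒ 0;  out=∅∪out(0)=∅
  fail(8) 'b': from fail(0)=0 chase 'b': 0 ⇒ 0;  out=∅∪out(0)=∅
  fail(12) 'a': from fail(0)=0 chase 'a': 0 ⇒ 0;  out=∅∪out(0)=∅
  fail(2) 'da': from fail(1)=0 chase 'a': 0 ⇒ 12;  out=∅∪out(12)=∅
  fail(7) 'dd': from fail(1)=0 chase 'd': 0 ⇒ 1;  out={1}∪out(1)={1}
  fail(9) 'ba': from fail(8)=0 chase 'a': 0 ⇒ 12;  out=∅∪out(12)=∅
  fail(13) 'ab': from fail(12)=0 chase 'b': 0 ⇒ 8;  out={3}∪out(8)={3}
  fail(14) 'bd': from fail(8)=0 chase 'd': 0 ⇒ 1;  out=∅∪out(1)=∅
  fail(18) 'db': from fail(1)=0 chase 'b': 0 ⇒ 8;  out={5}∪out(8)={5}
  fail(3) 'dad': from fail(2)=12 chase 'd': 12→0 ⇒ 1;  out=∅∪out(1)=∅
  fail(10) 'bab': from fail(9)=12 chase 'b': 12 ⇒ 13;  out=∅∪out(13)={3}
  fail(15) 'bdd': from fail(14)=1 chase 'd': 1 ⇒ 7;  out=∅∪out(7)={1}
  fail(4) 'dadc': from fail(3)=1 chase 'c': 1→0 ⇒ 0;  out=∅∪out(0)=∅
  fail(11) 'baba': from fail(10)=13 chase 'a': 13→8 ⇒ 9;  out={2}∪out(9)={2}
  fail(16) 'bddc': from fail(15)=7 chase 'c': 7→1→0 ⇒ 0;  out=∅∪out(0)=∅
  fail(5) 'dadcd': from fail(4)=0 chase 'd': 0 ⇒ 1;  out=∅∪out(1)=∅
  fail(17) 'bddcc': from fail(16)=0 chase 'c': 0 ⇒ 0;  out={4}∪out(0)={4}
  fail(6) 'dadcdb': from fail(5)=1 chase 'b': 1 ⇒ 18;  out={0}∪out(18)={0,5}

Text stream:
i=0 'a': node 0→12
i=1 'b': node 12→13  ** P3@[0:1]
i=2 'b': node 13→8 ·f
i=3 'a': node 8→9
i=4 'b': node 9→10  ** P3@[3:4]
i=5 'b': node 10→8 ·f
i=6 'd': node 8→14
i=7 'd': node 14→15  ** P1@[6:7]
i=8 'a': node 15→2 ·f
i=9 'd': node 2→3
i=10 'c': node 3→4
i=11 'd': node 4→5
i=12 'b': node 5→6  ** P0@[7:12],P5@[11:12]
i=13 'd': node 6→14 ·f
i=14 'd': node 14→15  ** P1@[13:14]
i=15 'c': node 15→16
i=16 'b': node 16→8 ·f
i=17 'a': node 8→9
i=18 'b': node 9→10  ** P3@[17:18]
i=19 'a': node 10→11  ** P2@[16:19]
i=20 'a': node 11→12 ·f
i=21 'a': node 12→12 ·f
i=22 'd': node 12→1 ·f
i=23 'a': node 1→2
i=24 'd': node 2→3
i=25 'c': node 3→4
i=26 'd': node 4→5
i=27 'b': node 5→6  ** P0@[22:27],P5@[26:27]
i=28 'd': node 6→14 ·f
i=29 'd': node 14→15  ** P1@[28:29]
i=30 'a': node 15→2 ·f
i=31 'd': node 2→3
i=32 'c': node 3→4
i=33 'd': node 4→5
i=34 'b': node 5→6  ** P0@[29:34],P5@[33:34]
i=35 'a': node 6→9 ·f
i=36 'd': node 9→1 ·f
i=37 'b': node 1→18  ** P5@[36:37]
i=38 'd': node 18→14 ·f
i=39 'b': node 14→18 ·f  ** P5@[38:39]
i=40 'b': node 18→8 ·f
i=41 'c': node 8→0 ·f
i=42 'b': node 0→8

Result: [[1,3],[4,3],[7,1],[12,0],[12,5],[14,1],[18,3],[19,2],[27,0],[27,5],[29,1],[34,0],[34,5],[37,5],[39,5]]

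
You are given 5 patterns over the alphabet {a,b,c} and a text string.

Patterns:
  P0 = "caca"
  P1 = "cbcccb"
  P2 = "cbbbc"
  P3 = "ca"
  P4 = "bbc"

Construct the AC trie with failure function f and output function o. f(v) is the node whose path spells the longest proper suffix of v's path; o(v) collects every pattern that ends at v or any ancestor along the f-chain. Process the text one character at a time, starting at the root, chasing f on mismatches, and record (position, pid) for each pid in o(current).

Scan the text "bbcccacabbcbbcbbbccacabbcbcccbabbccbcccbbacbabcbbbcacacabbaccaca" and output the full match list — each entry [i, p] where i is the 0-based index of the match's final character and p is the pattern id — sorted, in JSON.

Construct AC machine:
Trie (insert patterns):
  0='ε' goto b→13 c→1
  1='c' goto a→2 b→5
  2='ca' goto c→3  ←P3
  3='cac' goto a→4
  4='caca' goto ·  ←P0
  5='cb' goto b→10 c→6
  6='cbc' goto c→7
  7='cbcc' goto c→8
  8='cbccc' goto b→9
  9='cbcccb' goto ·  ←P1
  10='cbb' goto b→11
  11='cbbb' goto c→12
  12='cbbbc' goto ·  ←P2
  13='b' goto b→14
  14='bb' goto c→15
  15='bbc' goto ·  ←P4

Failure links (BFS by depth):
  fail(1) 'c': from fail(0)=0 chase 'c': 0 ⇒ 0;  out=∅∪out(0)=∅
  fail(13) 'b': from fail(0)=0 chase 'b': 0 ⇒ 0;  out=∅∪out(0)=∅
  fail(2) 'ca': from fail(1)=0 chase 'a': 0 ⇒ 0;  out={3}∪out(0)={3}
  fail(5) 'cb': from fail(1)=0 chase 'b': 0 ⇒ 13;  out=∅∪out(13)=∅
  fail(14) 'bb': from fail(13)=0 chase 'b': 0 ⇒ 13;  out=∅∪out(13)=∅
  fail(3) 'cac': from fail(2)=0 chase 'c': 0 ⇒ 1;  out=∅∪out(1)=∅
  fail(6) 'cbc': from fail(5)=13 chase 'c': 13→0 ⇒ 1;  out=∅∪out(1)=∅
  fail(10) 'cbb': from fail(5)=13 chase 'b': 13 ⇒ 14;  out=∅∪out(14)=∅
  fail(15) 'bbc': from fail(14)=13 chase 'c': 13→0 ⇒ 1;  out={4}∪out(1)={4}
  fail(4) 'caca': from fail(3)=1 chase 'a': 1 ⇒ 2;  out={0}∪out(2)={0,3}
  fail(7) 'cbcc': from fail(6)=1 chase 'c': 1→0 ⇒ 1;  out=∅∪out(1)=∅
  fail(11) 'cbbb': from fail(10)=14 chase 'b': 14→13 ⇒ 14;  out=∅∪out(14)=∅
  fail(8) 'cbccc': from fail(7)=1 chase 'c': 1→0 ⇒ 1;  out=∅∪out(1)=∅
  fail(12) 'cbbbc': from fail(11)=14 chase 'c': 14 ⇒ 15;  out={2}∪out(15)={2,4}
  fail(9) 'cbcccb': from fail(8)=1 chase 'b': 1 ⇒ 5;  out={1}∪out(5)={1}

Scan:
pos 0 'b': at 13
pos 1 'b': at 14
pos 2 'c': at 15  ** P4@[0:2]
pos 3 'c': at 1 ·f
pos 4 'c': at 1 ·f
pos 5 'a': at 2  ** P3@[4:5]
pos 6 'c': at 3
pos 7 'a': at 4  ** P0@[4:7],P3@[6:7]
pos 8 'b': at 13 ·f
pos 9 'b': at 14
pos 10 'c': at 15  ** P4@[8:10]
pos 11 'b': at 5 ·f
pos 12 'b': at 10
pos 13 'c': at 15 ·f  ** P4@[11:13]
pos 14 'b': at 5 ·f
pos 15 'b': at 10
pos 16 'b': at 11
pos 17 'c': at 12  ** P2@[13:17],P4@[15:17]
pos 18 'c': at 1 ·f
pos 19 'a': at 2  ** P3@[18:19]
pos 20 'c': at 3
pos 21 'a': at 4  ** P0@[18:21],P3@[20:21]
pos 22 'b': at 13 ·f
pos 23 'b': at 14
pos 24 'c': at 15  ** P4@[22:24]
pos 25 'b': at 5 ·f
pos 26 'c': at 6
pos 27 'c': at 7
pos 28 'c': at 8
pos 29 'b': at 9  ** P1@[24:29]
pos 30 'a': at 0 ·f
pos 31 'b': at 13
pos 32 'b': at 14
pos 33 'c': at 15  ** P4@[31:33]
pos 34 'c': at 1 ·f
pos 35 'b': at 5
pos 36 'c': at 6
pos 37 'c': at 7
pos 38 'c': at 8
pos 39 'b': at 9  ** P1@[34:39]
pos 40 'b': at 10 ·f
pos 41 'a': at 0 ·f
pos 42 'c': at 1
pos 43 'b': at 5
pos 44 'a': at 0 ·f
pos 45 'b': at 13
pos 46 'c': at 1 ·f
pos 47 'b': at 5
pos 48 'b': at 10
pos 49 'b': at 11
pos 50 'c': at 12  ** P2@[46:50],P4@[48:50]
pos 51 'a': at 2 ·f  ** P3@[50:51]
pos 52 'c': at 3
pos 53 'a': at 4  ** P0@[50:53],P3@[52:53]
pos 54 'c': at 3 ·f
pos 55 'a': at 4  ** P0@[52:55],P3@[54:55]
pos 56 'b': at 13 ·f
pos 57 'b': at 14
pos 58 'a': at 0 ·f
pos 59 'c': at 1
pos 60 'c': at 1 ·f
pos 61 'a': at 2  ** P3@[60:61]
pos 62 'c': at 3
pos 63 'a': at 4  ** P0@[60:63],P3@[62:63]

All matches (sorted): [[2,4],[5,3],[7,0],[7,3],[10,4],[13,4],[17,2],[17,4],[19,3],[21,0],[21,3],[24,4],[29,1],[33,4],[39,1],[50,2],[50,4],[51,3],[53,0],[53,3],[55,0],[55,3],[61,3],[63,0],[63,3]]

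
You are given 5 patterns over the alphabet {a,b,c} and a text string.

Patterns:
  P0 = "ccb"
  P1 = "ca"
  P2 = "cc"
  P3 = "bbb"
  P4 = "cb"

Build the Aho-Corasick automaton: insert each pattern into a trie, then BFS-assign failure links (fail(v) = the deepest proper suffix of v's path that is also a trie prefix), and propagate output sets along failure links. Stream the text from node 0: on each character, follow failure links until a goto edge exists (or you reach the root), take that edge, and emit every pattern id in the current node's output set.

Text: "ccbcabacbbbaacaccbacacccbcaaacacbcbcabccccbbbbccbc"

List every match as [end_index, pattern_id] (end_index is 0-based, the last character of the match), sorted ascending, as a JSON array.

Construct AC machine:
Trie (insert patterns):
  0='ε' goto b→5 c→1
  1='c' goto a→4 b→8 c→2
  2='cc' goto b→3  [P2 ends]
  3='ccb' goto ·  [P0 ends]
  4='ca' goto ·  [P1 ends]
  5='b' goto b→6
  6='bb' goto b→7
  7='bbb' goto ·  [P3 ends]
  8='cb' goto ·  [P4 ends]

BFS fail/out derivation:
  n1('c'): parent n0 fail=0; on 'c' 0 → fail=0;  out ∅∪∅=∅
  n5('b'): parent n0 fail=0; on 'b' 0 → fail=0;  out ∅∪∅=∅
  n2('cc'): parent n1 fail=0; on 'c' 0 → fail=1;  out {2}∪∅={2}
  n4('ca'): parent n1 fail=0; on 'a' 0 → fail=0;  out {1}∪∅={1}
  n6('bb'): parent n5 fail=0; on 'b' 0 → fail=5;  out ∅∪∅=∅
  n8('cb'): parent n1 fail=0; on 'b' 0 → fail=5;  out {4}∪∅={4}
  n3('ccb'): parent n2 fail=1; on 'b' 1 → fail=8;  out {0}∪{4}={0,4}
  n7('bbb'): parent n6 fail=5; on 'b' 5 → fail=6;  out {3}∪∅={3}

Run:
[0] read 'c'  n0⇒n1
[1] read 'c'  n1⇒n2  ** P2@[0:1]
[2] read 'b'  n2⇒n3  ** P0@[0:2],P4@[1:2]
[3] read 'c'  n3⇒n1 ·f
[4] read 'a'  n1⇒n4  ** P1@[3:4]
[5] read 'b'  n4⇒n5 ·f
[6] read 'a'  n5⇒n0 ·f
[7] read 'c'  n0⇒n1
[8] read 'b'  n1⇒n8  ** P4@[7:8]
[9] read 'b'  n8⇒n6 ·f
[10] read 'b'  n6⇒n7  ** P3@[8:10]
[11] read 'a'  n7⇒n0 ·f
[12] read 'a'  n0⇒n0
[13] read 'c'  n0⇒n1
[14] read 'a'  n1⇒n4  ** P1@[13:14]
[15] read 'c'  n4⇒n1 ·f
[16] read 'c'  n1⇒n2  ** P2@[15:16]
[17] read 'b'  n2⇒n3  ** P0@[15:17],P4@[16:17]
[18] read 'a'  n3⇒n0 ·f
[19] read 'c'  n0⇒n1
[20] read 'a'  n1⇒n4  ** P1@[19:20]
[21] read 'c'  n4⇒n1 ·f
[22] read 'c'  n1⇒n2  ** P2@[21:22]
[23] read 'c'  n2⇒n2 ·f  ** P2@[22:23]
[24] read 'b'  n2⇒n3  ** P0@[22:24],P4@[23:24]
[25] read 'c'  n3⇒n1 ·f
[26] read 'a'  n1⇒n4  ** P1@[25:26]
[27] read 'a'  n4⇒n0 ·f
[28] read 'a'  n0⇒n0
[29] read 'c'  n0⇒n1
[30] read 'a'  n1⇒n4  ** P1@[29:30]
[31] read 'c'  n4⇒n1 ·f
[32] read 'b'  n1⇒n8  ** P4@[31:32]
[33] read 'c'  n8⇒n1 ·f
[34] read 'b'  n1⇒n8  ** P4@[33:34]
[35] read 'c'  n8⇒n1 ·f
[36] read 'a'  n1⇒n4  ** P1@[35:36]
[37] read 'b'  n4⇒n5 ·f
[38] read 'c'  n5⇒n1 ·f
[39] read 'c'  n1⇒n2  ** P2@[38:39]
[40] read 'c'  n2⇒n2 ·f  ** P2@[39:40]
[41] read 'c'  n2⇒n2 ·f  ** P2@[40:41]
[42] read 'b'  n2⇒n3  ** P0@[40:42],P4@[41:42]
[43] read 'b'  n3⇒n6 ·f
[44] read 'b'  n6⇒n7  ** P3@[42:44]
[45] read 'b'  n7⇒n7 ·f  ** P3@[43:45]
[46] read 'c'  n7⇒n1 ·f
[47] read 'c'  n1⇒n2  ** P2@[46:47]
[48] read 'b'  n2⇒n3  ** P0@[46:48],P4@[47:48]
[49] read 'c'  n3⇒n1 ·f

Result: [[1,2],[2,0],[2,4],[4,1],[8,4],[10,3],[14,1],[16,2],[17,0],[17,4],[20,1],[22,2],[23,2],[24,0],[24,4],[26,1],[30,1],[32,4],[34,4],[36,1],[39,2],[40,2],[41,2],[42,0],[42,4],[44,3],[45,3],[47,2],[48,0],[48,4]]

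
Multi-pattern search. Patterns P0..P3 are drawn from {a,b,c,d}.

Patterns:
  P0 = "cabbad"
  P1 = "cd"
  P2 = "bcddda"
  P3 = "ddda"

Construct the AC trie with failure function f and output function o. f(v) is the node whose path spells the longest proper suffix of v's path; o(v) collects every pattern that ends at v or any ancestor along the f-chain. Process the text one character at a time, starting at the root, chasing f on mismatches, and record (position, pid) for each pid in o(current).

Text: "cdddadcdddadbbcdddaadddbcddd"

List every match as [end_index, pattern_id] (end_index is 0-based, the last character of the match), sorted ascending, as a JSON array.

Build:
Trie (insert patterns):
  0='ε' goto b→8 c→1 d→14
  1='c' goto a→2 d→7
  2='ca' goto b→3
  3='cab' goto b→4
  4='cabb' goto a→5
  5='cabba' goto d→6
  6='cabbad' goto ·  ←P0
  7='cd' goto ·  ←P1
  8='b' goto c→9
  9='bc' goto d→10
  10='bcd' goto d→11
  11='bcdd' goto d→12
  12='bcddd' goto a→13
  13='bcddda' goto ·  ←P2
  14='d' goto d→15
  15='dd' goto d→16
  16='ddd' goto a→17
  17='ddda' goto ·  ←P3

BFS fail/out derivation:
  n1('c'): parent n0 fail=0; on 'c' 0 → fail=0;  out ∅∪∅=∅
  n8('b'): parent n0 fail=0; on 'b' 0 → fail=0;  out ∅∪∅=∅
  n14('d'): parent n0 fail=0; on 'd' 0 → fail=0;  out ∅∪∅=∅
  n2('ca'): parent n1 fail=0; on 'a' 0 → fail=0;  out ∅∪∅=∅
  n7('cd'): parent n1 fail=0; on 'd' 0 → fail=14;  out {1}∪∅={1}
  n9('bc'): parent n8 fail=0; on 'c' 0 → fail=1;  out ∅∪∅=∅
  n15('dd'): parent n14 fail=0; on 'd' 0 → fail=14;  out ∅∪∅=∅
  n3('cab'): parent n2 fail=0; on 'b' 0 → fail=8;  out ∅∪∅=∅
  n10('bcd'): parent n9 fail=1; on 'd' 1 → fail=7;  out ∅∪{1}={1}
  n16('ddd'): parent n15 fail=14; on 'd' 14 → fail=15;  out ∅∪∅=∅
  n4('cabb'): parent n3 fail=8; on 'b' 8→0 → fail=8;  out ∅∪∅=∅
  n11('bcdd'): parent n10 fail=7; on 'd' 7→14 → fail=15;  out ∅∪∅=∅
  n17('ddda'): parent n16 fail=15; on 'a' 15→14→0 → fail=0;  out {3}∪∅={3}
  n5('cabba'): parent n4 fail=8; on 'a' 8→0 → fail=0;  out ∅∪∅=∅
  n12('bcddd'): parent n11 fail=15; on 'd' 15 → fail=16;  out ∅∪∅=∅
  n6('cabbad'): parent n5 fail=0; on 'd' 0 → fail=14;  out {0}∪∅={0}
  n13('bcddda'): parent n12 fail=16; on 'a' 16 → fail=17;  out {2}∪{3}={2,3}

Scan:
[0] read 'c'  n0⇒n1
[1] read 'd'  n1⇒n7  → match P1@[0:1]
[2] read 'd'  n7⇒n15 (via fail)
[3] read 'd'  n15⇒n16
[4] read 'a'  n16⇒n17  → match P3@[1:4]
[5] read 'd'  n17⇒n14 (via fail)
[6] read 'c'  n14⇒n1 (via fail)
[7] read 'd'  n1⇒n7  → match P1@[6:7]
[8] read 'd'  n7⇒n15 (via fail)
[9] read 'd'  n15⇒n16
[10] read 'a'  n16⇒n17  → match P3@[7:10]
[11] read 'd'  n17⇒n14 (via fail)
[12] read 'b'  n14⇒n8 (via fail)
[13] read 'b'  n8⇒n8 (via fail)
[14] read 'c'  n8⇒n9
[15] read 'd'  n9⇒n10  → match P1@[14:15]
[16] read 'd'  n10⇒n11
[17] read 'd'  n11⇒n12
[18] read 'a'  n12⇒n13  → match P2@[13:18],P3@[15:18]
[19] read 'a'  n13⇒n0 (via fail)
[20] read 'd'  n0⇒n14
[21] read 'd'  n14⇒n15
[22] read 'd'  n15⇒n16
[23] read 'b'  n16⇒n8 (via fail)
[24] read 'c'  n8⇒n9
[25] read 'd'  n9⇒n10  → match P1@[24:25]
[26] read 'd'  n10⇒n11
[27] read 'd'  n11⇒n12

Result: [[1,1],[4,3],[7,1],[10,3],[15,1],[18,2],[18,3],[25,1]]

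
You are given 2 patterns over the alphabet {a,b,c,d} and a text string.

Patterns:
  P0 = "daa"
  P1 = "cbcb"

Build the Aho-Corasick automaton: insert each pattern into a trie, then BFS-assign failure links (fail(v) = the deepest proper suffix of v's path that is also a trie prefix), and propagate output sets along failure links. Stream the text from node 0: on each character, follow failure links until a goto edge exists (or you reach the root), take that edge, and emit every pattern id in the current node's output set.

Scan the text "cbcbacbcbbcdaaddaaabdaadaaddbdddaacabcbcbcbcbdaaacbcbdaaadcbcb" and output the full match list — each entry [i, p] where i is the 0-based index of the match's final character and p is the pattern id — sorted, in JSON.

Construct AC machine:
Trie nodes:
  n0 'ε': c→4 d→1
  n1 'd': a→2
  n2 'da': a→3
  n3 'daa': ·  [P0 ends]
  n4 'c': b→5
  n5 'cb': c→6
  n6 'cbc': b→7
  n7 'cbcb': ·  [P1 ends]

Failure links (BFS by depth):
  fail(1) 'd': from fail(0)=0 chase 'd': 0 ⇒ 0;  out=∅∪out(0)=∅
  fail(4) 'c': from fail(0)=0 chase 'c': 0 ⇒ 0;  out=∅∪out(0)=∅
  fail(2) 'da': from fail(1)=0 chase 'a': 0 ⇒ 0;  out=∅∪out(0)=∅
  fail(5) 'cb': from fail(4)=0 chase 'b': 0 ⇒ 0;  out=∅∪out(0)=∅
  fail(3) 'daa': from fail(2)=0 chase 'a': 0 ⇒ 0;  out={0}∪out(0)={0}
  fail(6) 'cbc': from fail(5)=0 chase 'c': 0 ⇒ 4;  out=∅∪out(4)=∅
  fail(7) 'cbcb': from fail(6)=4 chase 'b': 4 ⇒ 5;  out={1}∪out(5)={1}

Text stream:
[0] read 'c'  n0⇒n4
[1] read 'b'  n4⇒n5
[2] read 'c'  n5⇒n6
[3] read 'b'  n6⇒n7  emit P1@[0:3]
[4] read 'a'  n7⇒n0 ·f
[5] read 'c'  n0⇒n4
[6] read 'b'  n4⇒n5
[7] read 'c'  n5⇒n6
[8] read 'b'  n6⇒n7  emit P1@[5:8]
[9] read 'b'  n7⇒n0 ·f
[10] read 'c'  n0⇒n4
[11] read 'd'  n4⇒n1 ·f
[12] read 'a'  n1⇒n2
[13] read 'a'  n2⇒n3  emit P0@[11:13]
[14] read 'd'  n3⇒n1 ·f
[15] read 'd'  n1⇒n1 ·f
[16] read 'a'  n1⇒n2
[17] read 'a'  n2⇒n3  emit P0@[15:17]
[18] read 'a'  n3⇒n0 ·f
[19] read 'b'  n0⇒n0
[20] read 'd'  n0⇒n1
[21] read 'a'  n1⇒n2
[22] read 'a'  n2⇒n3  emit P0@[20:22]
[23] read 'd'  n3⇒n1 ·f
[24] read 'a'  n1⇒n2
[25] read 'a'  n2⇒n3  emit P0@[23:25]
[26] read 'd'  n3⇒n1 ·f
[27] read 'd'  n1⇒n1 ·f
[28] read 'b'  n1⇒n0 ·f
[29] read 'd'  n0⇒n1
[30] read 'd'  n1⇒n1 ·f
[31] read 'd'  n1⇒n1 ·f
[32] read 'a'  n1⇒n2
[33] read 'a'  n2⇒n3  emit P0@[31:33]
[34] read 'c'  n3⇒n4 ·f
[35] read 'a'  n4⇒n0 ·f
[36] read 'b'  n0⇒n0
[37] read 'c'  n0⇒n4
[38] read 'b'  n4⇒n5
[39] read 'c'  n5⇒n6
[40] read 'b'  n6⇒n7  emit P1@[37:40]
[41] read 'c'  n7⇒n6 ·f
[42] read 'b'  n6⇒n7  emit P1@[39:42]
[43] read 'c'  n7⇒n6 ·f
[44] read 'b'  n6⇒n7  emit P1@[41:44]
[45] read 'd'  n7⇒n1 ·f
[46] read 'a'  n1⇒n2
[47] read 'a'  n2⇒n3  emit P0@[45:47]
[48] read 'a'  n3⇒n0 ·f
[49] read 'c'  n0⇒n4
[50] read 'b'  n4⇒n5
[51] read 'c'  n5⇒n6
[52] read 'b'  n6⇒n7  emit P1@[49:52]
[53] read 'd'  n7⇒n1 ·f
[54] read 'a'  n1⇒n2
[55] read 'a'  n2⇒n3  emit P0@[53:55]
[56] read 'a'  n3⇒n0 ·f
[57] read 'd'  n0⇒n1
[58] read 'c'  n1⇒n4 ·f
[59] read 'b'  n4⇒n5
[60] read 'c'  n5⇒n6
[61] read 'b'  n6⇒n7  emit P1@[58:61]

All matches (sorted): [[3,1],[8,1],[13,0],[17,0],[22,0],[25,0],[33,0],[40,1],[42,1],[44,1],[47,0],[52,1],[55,0],[61,1]]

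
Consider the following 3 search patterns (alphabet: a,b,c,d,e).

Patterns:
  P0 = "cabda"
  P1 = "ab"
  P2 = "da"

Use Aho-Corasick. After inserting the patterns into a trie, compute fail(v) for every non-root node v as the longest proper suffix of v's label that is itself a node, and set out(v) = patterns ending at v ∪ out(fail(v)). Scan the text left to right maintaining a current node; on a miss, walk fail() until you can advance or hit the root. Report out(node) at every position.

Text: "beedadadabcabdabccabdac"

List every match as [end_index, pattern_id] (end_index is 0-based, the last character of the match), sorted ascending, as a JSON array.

Build:
Trie (insert patterns):
  n0 'ε': a→6 c→1 d→8
  n1 'c': a→2
  n2 'ca': b→3
  n3 'cab': d→4
  n4 'cabd': a→5
  n5 'cabda': ·  ←P0
  n6 'a': b→7
  n7 'ab': ·  ←P1
  n8 'd': a→9
  n9 'da': ·  ←P2

BFS fail/out derivation:
  n1('c'): parent n0 fail=0; on 'c' 0 → fail=0;  out ∅∪∅=∅
  n6('a'): parent n0 fail=0; on 'a' 0 → fail=0;  out ∅∪∅=∅
  n8('d'): parent n0 fail=0; on 'd' 0 → fail=0;  out ∅∪∅=∅
  n2('ca'): parent n1 fail=0; on 'a' 0 → fail=6;  out ∅∪∅=∅
  n7('ab'): parent n6 fail=0; on 'b' 0 → fail=0;  out {1}∪∅={1}
  n9('da'): parent n8 fail=0; on 'a' 0 → fail=6;  out {2}∪∅={2}
  n3('cab'): parent n2 fail=6; on 'b' 6 → fail=7;  out ∅∪{1}={1}
  n4('cabd'): parent n3 fail=7; on 'd' 7→0 → fail=8;  out ∅∪∅=∅
  n5('cabda'): parent n4 fail=8; on 'a' 8 → fail=9;  out {0}∪{2}={0,2}

Scan:
pos 0 'b': at 0
pos 1 'e': at 0
pos 2 'e': at 0
pos 3 'd': at 8
pos 4 'a': at 9  emit P2@[3:4]
pos 5 'd': at 8 (fail-walked)
pos 6 'a': at 9  emit P2@[5:6]
pos 7 'd': at 8 (fail-walked)
pos 8 'a': at 9  emit P2@[7:8]
pos 9 'b': at 7 (fail-walked)  emit P1@[8:9]
pos 10 'c': at 1 (fail-walked)
pos 11 'a': at 2
pos 12 'b': at 3  emit P1@[11:12]
pos 13 'd': at 4
pos 14 'a': at 5  emit P0@[10:14],P2@[13:14]
pos 15 'b': at 7 (fail-walked)  emit P1@[14:15]
pos 16 'c': at 1 (fail-walked)
pos 17 'c': at 1 (fail-walked)
pos 18 'a': at 2
pos 19 'b': at 3  emit P1@[18:19]
pos 20 'd': at 4
pos 21 'a': at 5  emit P0@[17:21],P2@[20:21]
pos 22 'c': at 1 (fail-walked)

All matches (sorted): [[4,2],[6,2],[8,2],[9,1],[12,1],[14,0],[14,2],[15,1],[19,1],[21,0],[21,2]]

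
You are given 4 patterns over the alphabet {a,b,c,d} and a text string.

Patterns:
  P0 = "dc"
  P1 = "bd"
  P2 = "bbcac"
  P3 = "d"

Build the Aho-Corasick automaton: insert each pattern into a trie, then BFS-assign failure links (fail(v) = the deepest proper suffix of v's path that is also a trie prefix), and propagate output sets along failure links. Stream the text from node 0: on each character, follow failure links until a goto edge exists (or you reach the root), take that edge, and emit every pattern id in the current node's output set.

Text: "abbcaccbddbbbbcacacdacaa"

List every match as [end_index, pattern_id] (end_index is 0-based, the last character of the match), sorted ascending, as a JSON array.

Build automaton:
Trie nodes:
  0='ε' goto b→3 d→1
  1='d' goto c→2  [P3 ends]
  2='dc' goto ·  [P0 ends]
  3='b' goto b→5 d→4
  4='bd' goto ·  [P1 ends]
  5='bb' goto c→6
  6='bbc' goto a→7
  7='bbca' goto c→8
  8='bbcac' goto ·  [P2 ends]

BFS fail/out derivation:
  n1('d'): parent n0 fail=0; on 'd' 0 → fail=0;  out {3}∪∅={3}
  n3('b'): parent n0 fail=0; on 'b' 0 → fail=0;  out ∅∪∅=∅
  n2('dc'): parent n1 fail=0; on 'c' 0 → fail=0;  out {0}∪∅={0}
  n4('bd'): parent n3 fail=0; on 'd' 0 → fail=1;  out {1}∪{3}={1,3}
  n5('bb'): parent n3 fail=0; on 'b' 0 → fail=3;  out ∅∪∅=∅
  n6('bbc'): parent n5 fail=3; on 'c' 3→0 → fail=0;  out ∅∪∅=∅
  n7('bbca'): parent n6 fail=0; on 'a' 0 → fail=0;  out ∅∪∅=∅
  n8('bbcac'): parent n7 fail=0; on 'c' 0 → fail=0;  out {2}∪∅={2}

Text stream:
pos 0 'a': at 0
pos 1 'b': at 3
pos 2 'b': at 5
pos 3 'c': at 6
pos 4 'a': at 7
pos 5 'c': at 8  ** P2@[1:5]
pos 6 'c': at 0 ·f
pos 7 'b': at 3
pos 8 'd': at 4  ** P1@[7:8],P3@[8:8]
pos 9 'd': at 1 ·f  ** P3@[9:9]
pos 10 'b': at 3 ·f
pos 11 'b': at 5
pos 12 'b': at 5 ·f
pos 13 'b': at 5 ·f
pos 14 'c': at 6
pos 15 'a': at 7
pos 16 'c': at 8  ** P2@[12:16]
pos 17 'a': at 0 ·f
pos 18 'c': at 0
pos 19 'd': at 1  ** P3@[19:19]
pos 20 'a': at 0 ·f
pos 21 'c': at 0
pos 22 'a': at 0
pos 23 'a': at 0

All matches (sorted): [[5,2],[8,1],[8,3],[9,3],[16,2],[19,3]]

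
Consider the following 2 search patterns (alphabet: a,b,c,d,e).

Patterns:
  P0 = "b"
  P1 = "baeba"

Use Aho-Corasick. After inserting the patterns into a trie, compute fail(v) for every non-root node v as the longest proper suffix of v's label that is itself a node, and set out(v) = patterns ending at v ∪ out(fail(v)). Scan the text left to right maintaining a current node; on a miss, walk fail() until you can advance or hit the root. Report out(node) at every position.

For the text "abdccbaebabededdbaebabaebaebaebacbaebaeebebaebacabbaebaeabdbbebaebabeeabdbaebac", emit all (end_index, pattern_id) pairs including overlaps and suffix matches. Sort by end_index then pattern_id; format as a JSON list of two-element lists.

Build:
Trie nodes:
  n0 'ε': b→1
  n1 'b': a→2  [P0 ends]
  n2 'ba': e→3
  n3 'bae': b→4
  n4 'baeb': a→5
  n5 'baeba': ·  [P1 ends]

Failure links (BFS by depth):
  n1('b'): parent n0 fail=0; on 'b' 0 → fail=0;  out {0}∪∅={0}
  n2('ba'): parent n1 fail=0; on 'a' 0 → fail=0;  out ∅∪∅=∅
  n3('bae'): parent n2 fail=0; on 'e' 0 → fail=0;  out ∅∪∅=∅
  n4('baeb'): parent n3 fail=0; on 'b' 0 → fail=1;  out ∅∪{0}={0}
  n5('baeba'): parent n4 fail=1; on 'a' 1 → fail=2;  out {1}∪∅={1}

Run:
[0] read 'a'  n0⇒n0
[1] read 'b'  n0⇒n1  → match P0@[1:1]
[2] read 'd'  n1⇒n0 (via fail)
[3] read 'c'  n0⇒n0
[4] read 'c'  n0⇒n0
[5] read 'b'  n0⇒n1  → match P0@[5:5]
[6] read 'a'  n1⇒n2
[7] read 'e'  n2⇒n3
[8] read 'b'  n3⇒n4  → match P0@[8:8]
[9] read 'a'  n4⇒n5  → match P1@[5:9]
[10] read 'b'  n5⇒n1 (via fail)  → match P0@[10:10]
[11] read 'e'  n1⇒n0 (via fail)
[12] read 'd'  n0⇒n0
[13] read 'e'  n0⇒n0
[14] read 'd'  n0⇒n0
[15] read 'd'  n0⇒n0
[16] read 'b'  n0⇒n1  → match P0@[16:16]
[17] read 'a'  n1⇒n2
[18] read 'e'  n2⇒n3
[19] read 'b'  n3⇒n4  → match P0@[19:19]
[20] read 'a'  n4⇒n5  → match P1@[16:20]
[21] read 'b'  n5⇒n1 (via fail)  → match P0@[21:21]
[22] read 'a'  n1⇒n2
[23] read 'e'  n2⇒n3
[24] read 'b'  n3⇒n4  → match P0@[24:24]
[25] read 'a'  n4⇒n5  → match P1@[21:25]
[26] read 'e'  n5⇒n3 (via fail)
[27] read 'b'  n3⇒n4  → match P0@[27:27]
[28] read 'a'  n4⇒n5  → match P1@[24:28]
[29] read 'e'  n5⇒n3 (via fail)
[30] read 'b'  n3⇒n4  → match P0@[30:30]
[31] read 'a'  n4⇒n5  → match P1@[27:31]
[32] read 'c'  n5⇒n0 (via fail)
[33] read 'b'  n0⇒n1  → match P0@[33:33]
[34] read 'a'  n1⇒n2
[35] read 'e'  n2⇒n3
[36] read 'b'  n3⇒n4  → match P0@[36:36]
[37] read 'a'  n4⇒n5  → match P1@[33:37]
[38] read 'e'  n5⇒n3 (via fail)
[39] read 'e'  n3⇒n0 (via fail)
[40] read 'b'  n0⇒n1  → match P0@[40:40]
[41] read 'e'  n1⇒n0 (via fail)
[42] read 'b'  n0⇒n1  → match P0@[42:42]
[43] read 'a'  n1⇒n2
[44] read 'e'  n2⇒n3
[45] read 'b'  n3⇒n4  → match P0@[45:45]
[46] read 'a'  n4⇒n5  → match P1@[42:46]
[47] read 'c'  n5⇒n0 (via fail)
[48] read 'a'  n0⇒n0
[49] read 'b'  n0⇒n1  → match P0@[49:49]
[50] read 'b'  n1⇒n1 (via fail)  → match P0@[50:50]
[51] read 'a'  n1⇒n2
[52] read 'e'  n2⇒n3
[53] read 'b'  n3⇒n4  → match P0@[53:53]
[54] read 'a'  n4⇒n5  → match P1@[50:54]
[55] read 'e'  n5⇒n3 (via fail)
[56] read 'a'  n3⇒n0 (via fail)
[57] read 'b'  n0⇒n1  → match P0@[57:57]
[58] read 'd'  n1⇒n0 (via fail)
[59] read 'b'  n0⇒n1  → match P0@[59:59]
[60] read 'b'  n1⇒n1 (via fail)  → match P0@[60:60]
[61] read 'e'  n1⇒n0 (via fail)
[62] read 'b'  n0⇒n1  → match P0@[62:62]
[63] read 'a'  n1⇒n2
[64] read 'e'  n2⇒n3
[65] read 'b'  n3⇒n4  → match P0@[65:65]
[66] read 'a'  n4⇒n5  → match P1@[62:66]
[67] read 'b'  n5⇒n1 (via fail)  → match P0@[67:67]
[68] read 'e'  n1⇒n0 (via fail)
[69] read 'e'  n0⇒n0
[70] read 'a'  n0⇒n0
[71] read 'b'  n0⇒n1  → match P0@[71:71]
[72] read 'd'  n1⇒n0 (via fail)
[73] read 'b'  n0⇒n1  → match P0@[73:73]
[74] read 'a'  n1⇒n2
[75] read 'e'  n2⇒n3
[76] read 'b'  n3⇒n4  → match P0@[76:76]
[77] read 'a'  n4⇒n5  → match P1@[73:77]
[78] read 'c'  n5⇒n0 (via fail)

Matches: [[1,0],[5,0],[8,0],[9,1],[10,0],[16,0],[19,0],[20,1],[21,0],[24,0],[25,1],[27,0],[28,1],[30,0],[31,1],[33,0],[36,0],[37,1],[40,0],[42,0],[45,0],[46,1],[49,0],[50,0],[53,0],[54,1],[57,0],[59,0],[60,0],[62,0],[65,0],[66,1],[67,0],[71,0],[73,0],[76,0],[77,1]]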